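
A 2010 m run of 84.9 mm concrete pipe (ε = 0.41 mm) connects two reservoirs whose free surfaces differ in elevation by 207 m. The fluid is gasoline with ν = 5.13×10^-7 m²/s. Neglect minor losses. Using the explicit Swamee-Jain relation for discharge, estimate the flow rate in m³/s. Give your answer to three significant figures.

Swamee-Jain (Type II): Q = -0.965·√(gD⁵h_f/L)·ln[ε/(3.7D) + √(3.17ν²L/(gD³h_f))]
√(gD⁵h_f/L) = √(9.81·0.0849⁵·207/2010) = 0.002111
ε/(3.7D) = 0.00131; √(3.17ν²L/(gD³h_f)) = 3.67×10^-5
Q = -0.965·0.002111·ln(0.001342) = 0.01347 m³/s
Check: V = 2.38 m/s, Re = 3.94×10^5, f = 0.03041, h_f = 208 m ≈ 207 m ✓

Q ≈ 0.0135 m³/s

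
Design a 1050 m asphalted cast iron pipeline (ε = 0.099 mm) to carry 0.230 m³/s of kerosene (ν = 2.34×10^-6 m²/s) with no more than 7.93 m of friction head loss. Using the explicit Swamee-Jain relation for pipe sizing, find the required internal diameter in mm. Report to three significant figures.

D ≈ 400 mm

Swamee-Jain (Type III): D = 0.66·[ε^1.25·(LQ²/(gh_f))^4.75 + ν·Q^9.4·(L/(gh_f))^5.2]^0.04
LQ²/(gh_f) = 0.7140; L/(gh_f) = 13.50
Term 1 = ε^1.25·(…)^4.75 = 1.99×10^-6; Term 2 = ν·Q^9.4·(…)^5.2 = 1.76×10^-6
D = 0.66·(1.99×10^-6 + 1.76×10^-6)^0.04 = 0.4004 m = 400 mm
Check: V = 1.83 m/s, Re = 3.13×10^5, f = 0.01661, h_f = 7.40 m ≈ 7.93 m ✓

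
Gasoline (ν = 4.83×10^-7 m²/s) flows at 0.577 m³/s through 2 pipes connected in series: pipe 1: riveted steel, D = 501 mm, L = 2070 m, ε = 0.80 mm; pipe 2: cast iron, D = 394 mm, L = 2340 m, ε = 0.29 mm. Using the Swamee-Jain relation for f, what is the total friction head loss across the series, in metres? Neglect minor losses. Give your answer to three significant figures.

H ≈ 165 m

Pipe 1: V = 2.927 m/s, Re = 3.04×10^6, ε/D = 0.00160, f = 0.02219, h_1 = f(L/D)V²/2g = 40.03 m
Pipe 2: V = 4.733 m/s, Re = 3.86×10^6, ε/D = 7.36×10^-4, f = 0.01839, h_2 = f(L/D)V²/2g = 124.7 m
Series → Q common, losses add: H = Σh = 164.7 m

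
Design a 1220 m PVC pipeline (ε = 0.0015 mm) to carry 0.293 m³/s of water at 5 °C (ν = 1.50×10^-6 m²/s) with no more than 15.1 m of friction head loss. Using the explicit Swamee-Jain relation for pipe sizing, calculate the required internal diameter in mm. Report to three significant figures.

D ≈ 377 mm

Swamee-Jain (Type III): D = 0.66·[ε^1.25·(LQ²/(gh_f))^4.75 + ν·Q^9.4·(L/(gh_f))^5.2]^0.04
LQ²/(gh_f) = 0.7070; L/(gh_f) = 8.236
Term 1 = ε^1.25·(…)^4.75 = 1.01×10^-8; Term 2 = ν·Q^9.4·(…)^5.2 = 8.44×10^-7
D = 0.66·(1.01×10^-8 + 8.44×10^-7)^0.04 = 0.3774 m = 377 mm
Check: V = 2.62 m/s, Re = 6.59×10^5, f = 0.01254, h_f = 14.2 m ≈ 15.1 m ✓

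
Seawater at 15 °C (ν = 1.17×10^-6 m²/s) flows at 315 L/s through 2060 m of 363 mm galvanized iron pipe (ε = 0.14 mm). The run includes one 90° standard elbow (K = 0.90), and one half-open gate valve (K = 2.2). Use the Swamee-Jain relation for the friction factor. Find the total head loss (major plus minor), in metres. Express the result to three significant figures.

V = 4Q/(πD²) = 3.044 m/s; V²/2g = 0.4722 m
Re = 9.44×10^5, ε/D = 3.86×10^-4 → f = 0.01651 (Swamee-Jain)
Major: h_f = f(L/D)·V²/2g = 0.01651·5675·0.4722 = 44.23 m
Minor: ΣK = 3.10; h_m = ΣK·V²/2g = 1.464 m
Total H_L = 44.23 + 1.464 = 45.69 m

H_L ≈ 45.7 m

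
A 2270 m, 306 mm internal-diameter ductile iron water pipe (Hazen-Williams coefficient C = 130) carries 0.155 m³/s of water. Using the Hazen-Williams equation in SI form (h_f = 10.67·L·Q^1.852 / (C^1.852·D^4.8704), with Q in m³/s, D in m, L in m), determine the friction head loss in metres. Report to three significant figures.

h_f = 10.67·2270·0.155^1.852 / (130^1.852·0.306^4.8704) = 29.81 m

h_f ≈ 29.8 m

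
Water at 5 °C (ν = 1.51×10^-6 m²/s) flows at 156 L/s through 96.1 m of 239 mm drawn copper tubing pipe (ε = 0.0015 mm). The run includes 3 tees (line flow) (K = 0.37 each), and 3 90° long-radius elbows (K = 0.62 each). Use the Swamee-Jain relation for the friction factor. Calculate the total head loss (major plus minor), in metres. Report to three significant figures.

H_L ≈ 5.05 m

V = 4Q/(πD²) = 3.477 m/s; V²/2g = 0.6163 m
Re = 5.50×10^5, ε/D = 6.28×10^-6 → f = 0.01298 (Swamee-Jain)
Major: h_f = f(L/D)·V²/2g = 0.01298·402.1·0.6163 = 3.216 m
Minor: ΣK = 2.97; h_m = ΣK·V²/2g = 1.830 m
Total H_L = 3.216 + 1.830 = 5.046 m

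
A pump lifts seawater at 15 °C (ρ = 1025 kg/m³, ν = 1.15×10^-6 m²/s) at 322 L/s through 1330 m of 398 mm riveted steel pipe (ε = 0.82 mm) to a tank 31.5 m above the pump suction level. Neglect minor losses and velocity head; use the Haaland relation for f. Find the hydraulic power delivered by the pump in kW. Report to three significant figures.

P_hyd ≈ 190 kW

V = 4Q/(πD²) = 2.588 m/s; Re = 8.96×10^5; ε/D = 0.00206; f = 0.02383
h_f = f(L/D)V²/2g = 27.19 m
Total head H = z + h_f = 31.5 + 27.19 = 58.69 m
P_hyd = ρgQH = 1025·9.81·0.322·58.69 = 190.0 kW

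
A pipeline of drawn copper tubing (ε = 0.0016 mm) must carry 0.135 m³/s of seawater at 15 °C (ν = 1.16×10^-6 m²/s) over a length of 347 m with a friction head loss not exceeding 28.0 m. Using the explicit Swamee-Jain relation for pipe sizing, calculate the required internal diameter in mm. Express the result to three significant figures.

D ≈ 189 mm

Swamee-Jain (Type III): D = 0.66·[ε^1.25·(LQ²/(gh_f))^4.75 + ν·Q^9.4·(L/(gh_f))^5.2]^0.04
LQ²/(gh_f) = 0.02302; L/(gh_f) = 1.263
Term 1 = ε^1.25·(…)^4.75 = 9.45×10^-16; Term 2 = ν·Q^9.4·(…)^5.2 = 2.61×10^-14
D = 0.66·(9.45×10^-16 + 2.61×10^-14)^0.04 = 0.1892 m = 189 mm
Check: V = 4.80 m/s, Re = 7.83×10^5, f = 0.01228, h_f = 26.5 m ≈ 28.0 m ✓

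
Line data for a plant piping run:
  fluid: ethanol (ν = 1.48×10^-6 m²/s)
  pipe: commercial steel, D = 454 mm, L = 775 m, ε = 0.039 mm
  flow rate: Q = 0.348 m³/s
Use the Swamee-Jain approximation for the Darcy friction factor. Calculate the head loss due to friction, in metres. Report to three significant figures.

V = 4Q/(πD²) = 4·0.348/(π·0.454²) = 2.150 m/s
Re = VD/ν = 2.150·0.454/1.48×10^-6 = 6.59×10^5 → turbulent
ε/D = 0.039/454 = 8.59×10^-5
Swamee-Jain: f = 0.01385
h_f = f(L/D)V²/(2g) = 0.01385·(775/0.454)·2.150²/(2·9.81) = 5.569 m

h_f ≈ 5.57 m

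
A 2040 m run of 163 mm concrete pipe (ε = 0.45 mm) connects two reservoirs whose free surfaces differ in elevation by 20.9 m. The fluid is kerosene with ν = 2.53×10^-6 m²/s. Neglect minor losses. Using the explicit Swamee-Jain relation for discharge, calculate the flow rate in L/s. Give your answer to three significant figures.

Q ≈ 22.8 L/s

Swamee-Jain (Type II): Q = -0.965·√(gD⁵h_f/L)·ln[ε/(3.7D) + √(3.17ν²L/(gD³h_f))]
√(gD⁵h_f/L) = √(9.81·0.163⁵·20.9/2040) = 0.003401
ε/(3.7D) = 7.46×10^-4; √(3.17ν²L/(gD³h_f)) = 2.16×10^-4
Q = -0.965·0.003401·ln(9.621×10^-4) = 0.02280 m³/s
Check: V = 1.09 m/s, Re = 7.04×10^4, f = 0.02774, h_f = 21.1 m ≈ 20.9 m ✓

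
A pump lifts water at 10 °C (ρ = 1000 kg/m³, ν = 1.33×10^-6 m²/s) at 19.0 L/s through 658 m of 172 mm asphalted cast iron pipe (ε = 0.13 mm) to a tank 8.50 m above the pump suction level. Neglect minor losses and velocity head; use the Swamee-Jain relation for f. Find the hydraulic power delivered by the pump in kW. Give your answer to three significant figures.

V = 4Q/(πD²) = 0.8177 m/s; Re = 1.06×10^5; ε/D = 7.56×10^-4; f = 0.02133
h_f = f(L/D)V²/2g = 2.781 m
Total head H = z + h_f = 8.50 + 2.781 = 11.28 m
P_hyd = ρgQH = 1000·9.81·0.0190·11.28 = 2.103 kW

P_hyd ≈ 2.10 kW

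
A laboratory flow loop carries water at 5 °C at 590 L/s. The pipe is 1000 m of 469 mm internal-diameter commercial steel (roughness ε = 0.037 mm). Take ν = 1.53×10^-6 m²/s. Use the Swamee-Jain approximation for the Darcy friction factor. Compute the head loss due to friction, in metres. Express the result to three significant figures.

h_f ≈ 16.6 m

V = 4Q/(πD²) = 4·0.590/(π·0.469²) = 3.415 m/s
Re = VD/ν = 3.415·0.469/1.53×10^-6 = 1.05×10^6 → turbulent
ε/D = 0.037/469 = 7.89×10^-5
Swamee-Jain: f = 0.01313
h_f = f(L/D)V²/(2g) = 0.01313·(1000/0.469)·3.415²/(2·9.81) = 16.64 m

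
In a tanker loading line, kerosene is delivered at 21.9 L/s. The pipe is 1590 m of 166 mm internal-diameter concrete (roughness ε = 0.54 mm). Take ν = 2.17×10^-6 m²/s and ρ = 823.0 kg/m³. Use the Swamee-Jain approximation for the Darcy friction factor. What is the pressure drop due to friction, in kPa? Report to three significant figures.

Δp ≈ 116 kPa

V = 4Q/(πD²) = 4·0.0219/(π·0.166²) = 1.012 m/s
Re = VD/ν = 1.012·0.166/2.17×10^-6 = 7.74×10^4 → turbulent
ε/D = 0.54/166 = 0.00325
Swamee-Jain: f = 0.02862
h_f = f(L/D)V²/(2g) = 0.02862·(1590/0.166)·1.012²/(2·9.81) = 14.31 m
Δp = ρg·h_f = 823.0·9.81·14.31 = 115.5 kPa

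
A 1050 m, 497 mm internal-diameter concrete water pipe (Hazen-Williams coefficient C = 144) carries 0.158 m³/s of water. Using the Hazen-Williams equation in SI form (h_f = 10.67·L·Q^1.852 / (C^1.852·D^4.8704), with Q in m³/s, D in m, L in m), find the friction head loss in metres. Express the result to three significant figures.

h_f = 10.67·1050·0.158^1.852 / (144^1.852·0.497^4.8704) = 1.114 m

h_f ≈ 1.11 m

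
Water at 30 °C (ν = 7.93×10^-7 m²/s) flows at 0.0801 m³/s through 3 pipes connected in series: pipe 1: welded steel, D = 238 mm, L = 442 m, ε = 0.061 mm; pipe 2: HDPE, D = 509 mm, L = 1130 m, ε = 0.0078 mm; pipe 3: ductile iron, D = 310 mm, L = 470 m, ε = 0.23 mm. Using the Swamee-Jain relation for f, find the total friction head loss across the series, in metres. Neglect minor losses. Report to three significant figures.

H ≈ 6.83 m

Pipe 1: V = 1.800 m/s, Re = 5.40×10^5, ε/D = 2.56×10^-4, f = 0.01592, h_1 = f(L/D)V²/2g = 4.886 m
Pipe 2: V = 0.3936 m/s, Re = 2.53×10^5, ε/D = 1.53×10^-5, f = 0.01501, h_2 = f(L/D)V²/2g = 0.2632 m
Pipe 3: V = 1.061 m/s, Re = 4.15×10^5, ε/D = 7.42×10^-4, f = 0.01929, h_3 = f(L/D)V²/2g = 1.678 m
Series → Q common, losses add: H = Σh = 6.828 m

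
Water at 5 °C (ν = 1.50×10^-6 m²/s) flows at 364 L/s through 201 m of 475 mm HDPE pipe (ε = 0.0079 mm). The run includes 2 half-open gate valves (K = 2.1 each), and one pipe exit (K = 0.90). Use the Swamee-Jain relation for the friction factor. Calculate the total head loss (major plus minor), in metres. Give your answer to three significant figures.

H_L ≈ 2.26 m

V = 4Q/(πD²) = 2.054 m/s; V²/2g = 0.2151 m
Re = 6.50×10^5, ε/D = 1.66×10^-5 → f = 0.01281 (Swamee-Jain)
Major: h_f = f(L/D)·V²/2g = 0.01281·423.2·0.2151 = 1.165 m
Minor: ΣK = 5.10; h_m = ΣK·V²/2g = 1.097 m
Total H_L = 1.165 + 1.097 = 2.262 m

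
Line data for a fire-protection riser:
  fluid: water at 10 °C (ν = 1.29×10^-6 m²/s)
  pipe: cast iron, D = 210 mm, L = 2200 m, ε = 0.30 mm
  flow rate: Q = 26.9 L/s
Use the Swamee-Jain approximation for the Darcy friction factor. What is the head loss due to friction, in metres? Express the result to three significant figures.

V = 4Q/(πD²) = 4·0.0269/(π·0.210²) = 0.7766 m/s
Re = VD/ν = 0.7766·0.210/1.29×10^-6 = 1.26×10^5 → turbulent
ε/D = 0.30/210 = 0.00143
Swamee-Jain: f = 0.02333
h_f = f(L/D)V²/(2g) = 0.02333·(2200/0.210)·0.7766²/(2·9.81) = 7.515 m

h_f ≈ 7.52 m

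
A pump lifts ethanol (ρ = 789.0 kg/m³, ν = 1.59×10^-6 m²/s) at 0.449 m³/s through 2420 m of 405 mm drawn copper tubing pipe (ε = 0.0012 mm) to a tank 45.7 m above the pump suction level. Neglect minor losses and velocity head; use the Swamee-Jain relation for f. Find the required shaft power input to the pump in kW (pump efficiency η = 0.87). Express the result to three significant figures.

P_shaft ≈ 359 kW

V = 4Q/(πD²) = 3.485 m/s; Re = 8.88×10^5; ε/D = 2.96×10^-6; f = 0.01191
h_f = f(L/D)V²/2g = 44.07 m
Total head H = z + h_f = 45.7 + 44.07 = 89.77 m
P_hyd = ρgQH = 789.0·9.81·0.449·89.77 = 312.0 kW
P_shaft = P_hyd/η = 312.0/0.87 = 358.6 kW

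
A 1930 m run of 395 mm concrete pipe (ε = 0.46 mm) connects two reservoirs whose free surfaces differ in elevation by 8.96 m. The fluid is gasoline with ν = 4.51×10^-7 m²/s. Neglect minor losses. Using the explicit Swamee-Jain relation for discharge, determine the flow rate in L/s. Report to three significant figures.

Q ≈ 162 L/s

Swamee-Jain (Type II): Q = -0.965·√(gD⁵h_f/L)·ln[ε/(3.7D) + √(3.17ν²L/(gD³h_f))]
√(gD⁵h_f/L) = √(9.81·0.395⁵·8.96/1930) = 0.02093
ε/(3.7D) = 3.15×10^-4; √(3.17ν²L/(gD³h_f)) = 1.52×10^-5
Q = -0.965·0.02093·ln(3.299×10^-4) = 0.1619 m³/s
Check: V = 1.32 m/s, Re = 1.16×10^6, f = 0.02070, h_f = 9.00 m ≈ 8.96 m ✓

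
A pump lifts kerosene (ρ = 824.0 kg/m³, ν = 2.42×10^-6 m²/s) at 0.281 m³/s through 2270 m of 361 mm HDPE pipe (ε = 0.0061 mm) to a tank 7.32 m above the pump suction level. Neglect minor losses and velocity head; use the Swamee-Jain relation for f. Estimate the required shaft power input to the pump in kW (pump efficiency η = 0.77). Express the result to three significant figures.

P_shaft ≈ 120 kW

V = 4Q/(πD²) = 2.745 m/s; Re = 4.10×10^5; ε/D = 1.69×10^-5; f = 0.01381
h_f = f(L/D)V²/2g = 33.36 m
Total head H = z + h_f = 7.32 + 33.36 = 40.68 m
P_hyd = ρgQH = 824.0·9.81·0.281·40.68 = 92.39 kW
P_shaft = P_hyd/η = 92.39/0.77 = 120.0 kW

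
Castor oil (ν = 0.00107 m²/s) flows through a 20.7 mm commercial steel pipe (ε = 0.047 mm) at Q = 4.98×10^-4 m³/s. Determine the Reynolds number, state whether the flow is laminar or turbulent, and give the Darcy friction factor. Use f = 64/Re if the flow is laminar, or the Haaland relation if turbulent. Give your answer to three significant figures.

Re ≈ 28.6; laminar; f = 64/Re ≈ 2.24

V = 4Q/(πD²) = 1.480 m/s
Re = VD/ν = 1.480·0.0207/0.00107 = 28.6
Re < 2300 → laminar → f = 64/Re = 2.236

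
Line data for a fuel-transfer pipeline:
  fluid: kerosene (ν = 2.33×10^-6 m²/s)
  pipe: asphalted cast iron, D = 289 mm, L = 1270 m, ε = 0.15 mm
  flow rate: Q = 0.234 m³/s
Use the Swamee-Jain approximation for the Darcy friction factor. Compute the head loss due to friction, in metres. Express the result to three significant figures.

V = 4Q/(πD²) = 4·0.234/(π·0.289²) = 3.567 m/s
Re = VD/ν = 3.567·0.289/2.33×10^-6 = 4.42×10^5 → turbulent
ε/D = 0.15/289 = 5.19×10^-4
Swamee-Jain: f = 0.01801
h_f = f(L/D)V²/(2g) = 0.01801·(1270/0.289)·3.567²/(2·9.81) = 51.32 m

h_f ≈ 51.3 m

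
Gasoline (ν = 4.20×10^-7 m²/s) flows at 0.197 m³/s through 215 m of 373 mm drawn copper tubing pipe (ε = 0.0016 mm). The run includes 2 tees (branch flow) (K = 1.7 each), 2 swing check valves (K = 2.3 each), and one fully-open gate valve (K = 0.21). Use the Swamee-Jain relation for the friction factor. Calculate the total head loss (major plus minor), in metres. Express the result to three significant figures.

H_L ≈ 2.40 m

V = 4Q/(πD²) = 1.803 m/s; V²/2g = 0.1657 m
Re = 1.60×10^6, ε/D = 4.29×10^-6 → f = 0.01088 (Swamee-Jain)
Major: h_f = f(L/D)·V²/2g = 0.01088·576.4·0.1657 = 1.039 m
Minor: ΣK = 8.21; h_m = ΣK·V²/2g = 1.360 m
Total H_L = 1.039 + 1.360 = 2.399 m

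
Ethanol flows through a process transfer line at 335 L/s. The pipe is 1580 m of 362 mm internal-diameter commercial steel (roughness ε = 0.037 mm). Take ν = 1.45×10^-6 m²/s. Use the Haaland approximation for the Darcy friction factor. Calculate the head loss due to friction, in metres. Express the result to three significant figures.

V = 4Q/(πD²) = 4·0.335/(π·0.362²) = 3.255 m/s
Re = VD/ν = 3.255·0.362/1.45×10^-6 = 8.13×10^5 → turbulent
ε/D = 0.037/362 = 1.02×10^-4
Haaland: f = 0.01360
h_f = f(L/D)V²/(2g) = 0.01360·(1580/0.362)·3.255²/(2·9.81) = 32.04 m

h_f ≈ 32.0 m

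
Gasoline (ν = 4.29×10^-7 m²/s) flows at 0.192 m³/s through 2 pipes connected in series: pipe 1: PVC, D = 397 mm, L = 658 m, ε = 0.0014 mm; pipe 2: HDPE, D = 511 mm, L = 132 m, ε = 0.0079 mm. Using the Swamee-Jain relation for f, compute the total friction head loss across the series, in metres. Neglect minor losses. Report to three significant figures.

H ≈ 2.38 m

Pipe 1: V = 1.551 m/s, Re = 1.44×10^6, ε/D = 3.53×10^-6, f = 0.01104, h_1 = f(L/D)V²/2g = 2.244 m
Pipe 2: V = 0.9362 m/s, Re = 1.12×10^6, ε/D = 1.55×10^-5, f = 0.01179, h_2 = f(L/D)V²/2g = 0.1361 m
Series → Q common, losses add: H = Σh = 2.380 m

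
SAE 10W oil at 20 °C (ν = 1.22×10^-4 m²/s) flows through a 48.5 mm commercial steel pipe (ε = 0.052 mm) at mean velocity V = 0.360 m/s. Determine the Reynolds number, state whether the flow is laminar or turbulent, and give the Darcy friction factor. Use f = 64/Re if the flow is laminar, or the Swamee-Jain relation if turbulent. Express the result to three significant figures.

Re = VD/ν = 0.3600·0.0485/1.22×10^-4 = 143
Re < 2300 → laminar → f = 64/Re = 0.4472

Re ≈ 143; laminar; f = 64/Re ≈ 0.447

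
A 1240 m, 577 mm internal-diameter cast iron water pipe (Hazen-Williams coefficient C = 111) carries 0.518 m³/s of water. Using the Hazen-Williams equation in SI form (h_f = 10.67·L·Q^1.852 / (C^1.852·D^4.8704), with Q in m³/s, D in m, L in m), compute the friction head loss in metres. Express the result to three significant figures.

h_f = 10.67·1240·0.518^1.852 / (111^1.852·0.577^4.8704) = 9.284 m

h_f ≈ 9.28 m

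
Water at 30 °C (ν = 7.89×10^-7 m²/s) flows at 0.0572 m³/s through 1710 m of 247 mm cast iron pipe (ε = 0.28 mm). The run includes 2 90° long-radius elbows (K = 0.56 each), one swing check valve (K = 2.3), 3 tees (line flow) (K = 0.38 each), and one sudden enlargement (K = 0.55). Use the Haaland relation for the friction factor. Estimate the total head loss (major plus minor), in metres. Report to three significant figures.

H_L ≈ 10.9 m

V = 4Q/(πD²) = 1.194 m/s; V²/2g = 0.07263 m
Re = 3.74×10^5, ε/D = 0.00113 → f = 0.02092 (Haaland)
Major: h_f = f(L/D)·V²/2g = 0.02092·6923·0.07263 = 10.52 m
Minor: ΣK = 5.11; h_m = ΣK·V²/2g = 0.3711 m
Total H_L = 10.52 + 0.3711 = 10.89 m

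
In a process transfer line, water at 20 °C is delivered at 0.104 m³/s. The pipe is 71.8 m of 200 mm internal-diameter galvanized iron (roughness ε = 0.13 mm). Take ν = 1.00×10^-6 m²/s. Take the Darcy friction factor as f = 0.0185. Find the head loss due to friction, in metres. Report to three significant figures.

h_f ≈ 3.71 m

V = 4Q/(πD²) = 4·0.104/(π·0.200²) = 3.310 m/s
h_f = f(L/D)V²/(2g) = 0.01850·(71.8/0.200)·3.310²/(2·9.81) = 3.710 m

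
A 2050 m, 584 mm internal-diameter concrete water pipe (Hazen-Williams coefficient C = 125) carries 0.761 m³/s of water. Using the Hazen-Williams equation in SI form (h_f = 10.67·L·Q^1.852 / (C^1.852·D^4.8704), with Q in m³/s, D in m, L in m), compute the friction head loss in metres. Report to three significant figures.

h_f ≈ 23.7 m

h_f = 10.67·2050·0.761^1.852 / (125^1.852·0.584^4.8704) = 23.68 m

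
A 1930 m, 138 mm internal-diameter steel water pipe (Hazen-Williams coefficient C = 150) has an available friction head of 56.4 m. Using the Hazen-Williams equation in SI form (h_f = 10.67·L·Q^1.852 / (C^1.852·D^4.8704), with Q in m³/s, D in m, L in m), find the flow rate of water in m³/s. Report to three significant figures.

Q ≈ 0.0339 m³/s

Rearranging: Q = [h_f·C^1.852·D^4.8704 / (10.67·L)]^(1/1.852)
Q = [56.4·150^1.852·0.138^4.8704 / (10.67·1930)]^0.540 = 0.03393 m³/s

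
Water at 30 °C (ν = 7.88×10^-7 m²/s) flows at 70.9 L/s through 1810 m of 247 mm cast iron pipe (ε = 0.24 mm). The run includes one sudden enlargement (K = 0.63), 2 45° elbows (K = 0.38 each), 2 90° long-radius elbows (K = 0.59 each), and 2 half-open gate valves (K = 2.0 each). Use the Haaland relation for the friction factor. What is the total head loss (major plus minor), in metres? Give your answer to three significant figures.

H_L ≈ 17.2 m

V = 4Q/(πD²) = 1.480 m/s; V²/2g = 0.1116 m
Re = 4.64×10^5, ε/D = 9.72×10^-4 → f = 0.02011 (Haaland)
Major: h_f = f(L/D)·V²/2g = 0.02011·7328·0.1116 = 16.45 m
Minor: ΣK = 6.57; h_m = ΣK·V²/2g = 0.7331 m
Total H_L = 16.45 + 0.7331 = 17.18 m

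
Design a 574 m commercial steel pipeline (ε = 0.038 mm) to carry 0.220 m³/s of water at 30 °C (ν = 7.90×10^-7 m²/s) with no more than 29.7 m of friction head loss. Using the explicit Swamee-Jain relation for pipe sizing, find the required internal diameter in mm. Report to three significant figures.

D ≈ 257 mm

Swamee-Jain (Type III): D = 0.66·[ε^1.25·(LQ²/(gh_f))^4.75 + ν·Q^9.4·(L/(gh_f))^5.2]^0.04
LQ²/(gh_f) = 0.09535; L/(gh_f) = 1.970
Term 1 = ε^1.25·(…)^4.75 = 4.23×10^-11; Term 2 = ν·Q^9.4·(…)^5.2 = 1.77×10^-11
D = 0.66·(4.23×10^-11 + 1.77×10^-11)^0.04 = 0.2574 m = 257 mm
Check: V = 4.23 m/s, Re = 1.38×10^6, f = 0.01388, h_f = 28.2 m ≈ 29.7 m ✓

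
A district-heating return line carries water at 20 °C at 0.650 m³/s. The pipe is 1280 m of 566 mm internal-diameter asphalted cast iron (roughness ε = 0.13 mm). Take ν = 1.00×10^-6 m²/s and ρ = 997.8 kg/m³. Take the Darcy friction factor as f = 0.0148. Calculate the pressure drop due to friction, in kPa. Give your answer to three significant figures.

V = 4Q/(πD²) = 4·0.650/(π·0.566²) = 2.583 m/s
h_f = f(L/D)V²/(2g) = 0.01480·(1280/0.566)·2.583²/(2·9.81) = 11.39 m
Δp = ρg·h_f = 997.8·9.81·11.39 = 111.4 kPa

Δp ≈ 111 kPa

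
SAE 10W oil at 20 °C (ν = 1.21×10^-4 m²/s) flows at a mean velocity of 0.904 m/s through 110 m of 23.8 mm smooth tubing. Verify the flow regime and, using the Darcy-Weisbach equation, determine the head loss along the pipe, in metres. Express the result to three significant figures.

h_f ≈ 69.3 m

Re = VD/ν = 0.904·0.02380/1.21×10^-4 = 178 → laminar (Re < 2300)
f = 64/Re = 0.3599
h_f = f(L/D)V²/(2g) = 0.3599·(110/0.02380)·0.904²/(2·9.81) = 69.29 m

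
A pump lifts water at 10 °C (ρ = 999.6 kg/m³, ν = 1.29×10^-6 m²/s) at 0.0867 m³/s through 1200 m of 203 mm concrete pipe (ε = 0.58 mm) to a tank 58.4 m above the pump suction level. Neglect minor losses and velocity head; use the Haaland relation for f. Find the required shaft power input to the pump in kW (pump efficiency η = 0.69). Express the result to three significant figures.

P_shaft ≈ 142 kW

V = 4Q/(πD²) = 2.679 m/s; Re = 4.22×10^5; ε/D = 0.00286; f = 0.02616
h_f = f(L/D)V²/2g = 56.56 m
Total head H = z + h_f = 58.4 + 56.56 = 115.0 m
P_hyd = ρgQH = 999.6·9.81·0.0867·115.0 = 97.74 kW
P_shaft = P_hyd/η = 97.74/0.69 = 141.6 kW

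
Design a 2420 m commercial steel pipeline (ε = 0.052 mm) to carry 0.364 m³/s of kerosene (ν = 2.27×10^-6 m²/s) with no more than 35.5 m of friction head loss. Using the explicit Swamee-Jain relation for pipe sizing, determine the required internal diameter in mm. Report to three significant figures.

Swamee-Jain (Type III): D = 0.66·[ε^1.25·(LQ²/(gh_f))^4.75 + ν·Q^9.4·(L/(gh_f))^5.2]^0.04
LQ²/(gh_f) = 0.9207; L/(gh_f) = 6.949
Term 1 = ε^1.25·(…)^4.75 = 2.98×10^-6; Term 2 = ν·Q^9.4·(…)^5.2 = 4.06×10^-6
D = 0.66·(2.98×10^-6 + 4.06×10^-6)^0.04 = 0.4106 m = 411 mm
Check: V = 2.75 m/s, Re = 4.97×10^5, f = 0.01478, h_f = 33.5 m ≈ 35.5 m ✓

D ≈ 411 mm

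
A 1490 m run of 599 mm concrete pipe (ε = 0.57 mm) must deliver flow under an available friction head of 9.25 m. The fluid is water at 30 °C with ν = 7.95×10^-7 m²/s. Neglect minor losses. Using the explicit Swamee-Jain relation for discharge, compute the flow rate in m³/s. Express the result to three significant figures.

Q ≈ 0.544 m³/s

Swamee-Jain (Type II): Q = -0.965·√(gD⁵h_f/L)·ln[ε/(3.7D) + √(3.17ν²L/(gD³h_f))]
√(gD⁵h_f/L) = √(9.81·0.599⁵·9.25/1490) = 0.06853
ε/(3.7D) = 2.57×10^-4; √(3.17ν²L/(gD³h_f)) = 1.24×10^-5
Q = -0.965·0.06853·ln(2.696×10^-4) = 0.5435 m³/s
Check: V = 1.93 m/s, Re = 1.45×10^6, f = 0.01969, h_f = 9.29 m ≈ 9.25 m ✓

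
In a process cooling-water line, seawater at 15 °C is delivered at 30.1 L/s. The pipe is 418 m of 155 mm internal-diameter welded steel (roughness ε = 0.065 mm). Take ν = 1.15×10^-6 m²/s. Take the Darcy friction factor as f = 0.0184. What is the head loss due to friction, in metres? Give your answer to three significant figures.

h_f ≈ 6.44 m

V = 4Q/(πD²) = 4·0.0301/(π·0.155²) = 1.595 m/s
h_f = f(L/D)V²/(2g) = 0.01840·(418/0.155)·1.595²/(2·9.81) = 6.436 m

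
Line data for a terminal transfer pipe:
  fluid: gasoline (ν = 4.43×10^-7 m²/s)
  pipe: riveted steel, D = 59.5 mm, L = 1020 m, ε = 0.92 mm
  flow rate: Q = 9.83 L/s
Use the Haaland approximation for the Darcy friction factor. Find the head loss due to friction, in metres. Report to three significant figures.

h_f ≈ 484 m

V = 4Q/(πD²) = 4·0.00983/(π·0.0595²) = 3.535 m/s
Re = VD/ν = 3.535·0.0595/4.43×10^-7 = 4.75×10^5 → turbulent
ε/D = 0.92/59.5 = 0.0155
Haaland: f = 0.04436
h_f = f(L/D)V²/(2g) = 0.04436·(1020/0.0595)·3.535²/(2·9.81) = 484.4 m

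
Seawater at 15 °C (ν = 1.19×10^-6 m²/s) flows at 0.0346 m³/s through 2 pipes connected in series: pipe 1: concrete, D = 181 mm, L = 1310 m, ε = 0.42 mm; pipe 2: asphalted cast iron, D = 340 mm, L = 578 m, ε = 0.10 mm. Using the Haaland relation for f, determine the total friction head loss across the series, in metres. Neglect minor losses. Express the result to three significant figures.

H ≈ 17.0 m

Pipe 1: V = 1.345 m/s, Re = 2.05×10^5, ε/D = 0.00232, f = 0.02512, h_1 = f(L/D)V²/2g = 16.76 m
Pipe 2: V = 0.3811 m/s, Re = 1.09×10^5, ε/D = 2.94×10^-4, f = 0.01892, h_2 = f(L/D)V²/2g = 0.2381 m
Series → Q common, losses add: H = Σh = 16.99 m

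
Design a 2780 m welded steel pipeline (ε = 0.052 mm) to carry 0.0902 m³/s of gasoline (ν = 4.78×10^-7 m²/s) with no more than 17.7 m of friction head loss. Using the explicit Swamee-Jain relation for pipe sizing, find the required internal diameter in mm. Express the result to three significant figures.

D ≈ 278 mm

Swamee-Jain (Type III): D = 0.66·[ε^1.25·(LQ²/(gh_f))^4.75 + ν·Q^9.4·(L/(gh_f))^5.2]^0.04
LQ²/(gh_f) = 0.1303; L/(gh_f) = 16.01
Term 1 = ε^1.25·(…)^4.75 = 2.76×10^-10; Term 2 = ν·Q^9.4·(…)^5.2 = 1.32×10^-10
D = 0.66·(2.76×10^-10 + 1.32×10^-10)^0.04 = 0.2779 m = 278 mm
Check: V = 1.49 m/s, Re = 8.64×10^5, f = 0.01476, h_f = 16.6 m ≈ 17.7 m ✓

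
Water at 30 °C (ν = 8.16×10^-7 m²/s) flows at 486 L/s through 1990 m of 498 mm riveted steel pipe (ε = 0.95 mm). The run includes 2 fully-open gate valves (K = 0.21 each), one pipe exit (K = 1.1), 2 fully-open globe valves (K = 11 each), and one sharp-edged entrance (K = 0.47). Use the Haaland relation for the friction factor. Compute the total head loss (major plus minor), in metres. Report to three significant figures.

H_L ≈ 37.1 m

V = 4Q/(πD²) = 2.495 m/s; V²/2g = 0.3173 m
Re = 1.52×10^6, ε/D = 0.00191 → f = 0.02329 (Haaland)
Major: h_f = f(L/D)·V²/2g = 0.02329·3996·0.3173 = 29.53 m
Minor: ΣK = 24.0; h_m = ΣK·V²/2g = 7.612 m
Total H_L = 29.53 + 7.612 = 37.14 m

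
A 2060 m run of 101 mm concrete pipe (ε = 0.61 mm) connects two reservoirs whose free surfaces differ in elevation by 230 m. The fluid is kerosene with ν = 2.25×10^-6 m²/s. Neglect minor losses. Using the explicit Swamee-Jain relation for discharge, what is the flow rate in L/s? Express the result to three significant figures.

Q ≈ 20.8 L/s

Swamee-Jain (Type II): Q = -0.965·√(gD⁵h_f/L)·ln[ε/(3.7D) + √(3.17ν²L/(gD³h_f))]
√(gD⁵h_f/L) = √(9.81·0.101⁵·230/2060) = 0.003393
ε/(3.7D) = 0.00163; √(3.17ν²L/(gD³h_f)) = 1.19×10^-4
Q = -0.965·0.003393·ln(0.001752) = 0.02078 m³/s
Check: V = 2.59 m/s, Re = 1.16×10^5, f = 0.03313, h_f = 232 m ≈ 230 m ✓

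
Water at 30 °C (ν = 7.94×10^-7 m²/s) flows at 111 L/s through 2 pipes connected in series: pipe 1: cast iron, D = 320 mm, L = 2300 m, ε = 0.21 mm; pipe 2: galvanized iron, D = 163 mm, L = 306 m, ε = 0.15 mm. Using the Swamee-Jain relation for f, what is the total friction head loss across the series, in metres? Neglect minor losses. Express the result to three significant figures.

Pipe 1: V = 1.380 m/s, Re = 5.56×10^5, ε/D = 6.56×10^-4, f = 0.01861, h_1 = f(L/D)V²/2g = 12.99 m
Pipe 2: V = 5.319 m/s, Re = 1.09×10^6, ε/D = 9.20×10^-4, f = 0.01963, h_2 = f(L/D)V²/2g = 53.14 m
Series → Q common, losses add: H = Σh = 66.13 m

H ≈ 66.1 m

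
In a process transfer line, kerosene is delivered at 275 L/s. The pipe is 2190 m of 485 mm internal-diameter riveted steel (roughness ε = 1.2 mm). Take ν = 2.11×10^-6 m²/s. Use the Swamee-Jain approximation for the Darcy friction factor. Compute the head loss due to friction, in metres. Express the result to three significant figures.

V = 4Q/(πD²) = 4·0.275/(π·0.485²) = 1.489 m/s
Re = VD/ν = 1.489·0.485/2.11×10^-6 = 3.42×10^5 → turbulent
ε/D = 1.2/485 = 0.00247
Swamee-Jain: f = 0.02540
h_f = f(L/D)V²/(2g) = 0.02540·(2190/0.485)·1.489²/(2·9.81) = 12.95 m

h_f ≈ 13.0 m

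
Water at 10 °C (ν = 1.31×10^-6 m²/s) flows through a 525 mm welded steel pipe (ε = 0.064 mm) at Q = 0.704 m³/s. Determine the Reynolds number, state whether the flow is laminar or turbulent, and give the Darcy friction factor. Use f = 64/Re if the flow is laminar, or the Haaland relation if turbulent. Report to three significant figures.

Re ≈ 1.30×10^6; turbulent; f ≈ 0.0134

V = 4Q/(πD²) = 3.252 m/s
Re = VD/ν = 3.252·0.525/1.31×10^-6 = 1.30×10^6
Re > 4000 → turbulent; ε/D = 1.22×10^-4
Haaland: f = 0.01340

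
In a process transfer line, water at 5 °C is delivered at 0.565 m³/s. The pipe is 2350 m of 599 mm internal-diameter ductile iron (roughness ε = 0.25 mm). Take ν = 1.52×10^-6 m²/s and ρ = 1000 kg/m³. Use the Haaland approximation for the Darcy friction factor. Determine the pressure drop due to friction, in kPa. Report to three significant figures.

Δp ≈ 132 kPa

V = 4Q/(πD²) = 4·0.565/(π·0.599²) = 2.005 m/s
Re = VD/ν = 2.005·0.599/1.52×10^-6 = 7.90×10^5 → turbulent
ε/D = 0.25/599 = 4.17×10^-4
Haaland: f = 0.01670
h_f = f(L/D)V²/(2g) = 0.01670·(2350/0.599)·2.005²/(2·9.81) = 13.42 m
Δp = ρg·h_f = 1000·9.81·13.42 = 131.7 kPa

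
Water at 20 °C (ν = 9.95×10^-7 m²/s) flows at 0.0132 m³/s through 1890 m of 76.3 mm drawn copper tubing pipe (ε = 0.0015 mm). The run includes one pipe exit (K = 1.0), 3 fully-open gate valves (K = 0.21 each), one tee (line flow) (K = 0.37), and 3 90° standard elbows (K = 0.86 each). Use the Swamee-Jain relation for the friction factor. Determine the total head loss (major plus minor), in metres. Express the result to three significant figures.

V = 4Q/(πD²) = 2.887 m/s; V²/2g = 0.4248 m
Re = 2.21×10^5, ε/D = 1.97×10^-5 → f = 0.01542 (Swamee-Jain)
Major: h_f = f(L/D)·V²/2g = 0.01542·24771·0.4248 = 162.3 m
Minor: ΣK = 4.58; h_m = ΣK·V²/2g = 1.946 m
Total H_L = 162.3 + 1.946 = 164.2 m

H_L ≈ 164 m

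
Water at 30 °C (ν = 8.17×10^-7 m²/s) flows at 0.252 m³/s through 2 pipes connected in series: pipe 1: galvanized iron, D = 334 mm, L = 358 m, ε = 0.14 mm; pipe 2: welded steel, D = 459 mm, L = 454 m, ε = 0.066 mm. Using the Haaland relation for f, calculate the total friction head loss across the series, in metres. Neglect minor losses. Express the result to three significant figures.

H ≈ 9.11 m

Pipe 1: V = 2.876 m/s, Re = 1.18×10^6, ε/D = 4.19×10^-4, f = 0.01652, h_1 = f(L/D)V²/2g = 7.465 m
Pipe 2: V = 1.523 m/s, Re = 8.56×10^5, ε/D = 1.44×10^-4, f = 0.01408, h_2 = f(L/D)V²/2g = 1.646 m
Series → Q common, losses add: H = Σh = 9.111 m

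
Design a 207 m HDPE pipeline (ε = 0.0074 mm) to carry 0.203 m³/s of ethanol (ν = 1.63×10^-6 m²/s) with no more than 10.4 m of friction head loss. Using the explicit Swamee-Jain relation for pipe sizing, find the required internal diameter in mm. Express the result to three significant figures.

Swamee-Jain (Type III): D = 0.66·[ε^1.25·(LQ²/(gh_f))^4.75 + ν·Q^9.4·(L/(gh_f))^5.2]^0.04
LQ²/(gh_f) = 0.08361; L/(gh_f) = 2.029
Term 1 = ε^1.25·(…)^4.75 = 2.93×10^-12; Term 2 = ν·Q^9.4·(…)^5.2 = 2.00×10^-11
D = 0.66·(2.93×10^-12 + 2.00×10^-11)^0.04 = 0.2477 m = 248 mm
Check: V = 4.21 m/s, Re = 6.40×10^5, f = 0.01306, h_f = 9.87 m ≈ 10.4 m ✓

D ≈ 248 mm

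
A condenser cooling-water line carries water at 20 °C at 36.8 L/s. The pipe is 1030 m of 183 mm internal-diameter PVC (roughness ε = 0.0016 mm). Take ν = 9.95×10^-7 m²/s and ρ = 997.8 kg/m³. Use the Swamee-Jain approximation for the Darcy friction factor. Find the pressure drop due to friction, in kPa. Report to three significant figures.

V = 4Q/(πD²) = 4·0.0368/(π·0.183²) = 1.399 m/s
Re = VD/ν = 1.399·0.183/9.95×10^-7 = 2.57×10^5 → turbulent
ε/D = 0.0016/183 = 8.74×10^-6
Swamee-Jain: f = 0.01489
h_f = f(L/D)V²/(2g) = 0.01489·(1030/0.183)·1.399²/(2·9.81) = 8.362 m
Δp = ρg·h_f = 997.8·9.81·8.362 = 81.85 kPa

Δp ≈ 81.8 kPa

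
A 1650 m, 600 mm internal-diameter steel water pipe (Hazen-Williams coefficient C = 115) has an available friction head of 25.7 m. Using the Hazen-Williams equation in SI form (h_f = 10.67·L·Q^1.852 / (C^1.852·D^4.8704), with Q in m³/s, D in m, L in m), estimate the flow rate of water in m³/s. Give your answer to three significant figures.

Rearranging: Q = [h_f·C^1.852·D^4.8704 / (10.67·L)]^(1/1.852)
Q = [25.7·115^1.852·0.600^4.8704 / (10.67·1650)]^0.540 = 0.8833 m³/s

Q ≈ 0.883 m³/s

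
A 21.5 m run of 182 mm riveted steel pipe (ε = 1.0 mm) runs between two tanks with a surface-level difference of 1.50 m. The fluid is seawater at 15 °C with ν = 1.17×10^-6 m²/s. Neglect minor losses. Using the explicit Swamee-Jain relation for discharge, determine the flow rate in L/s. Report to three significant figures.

Q ≈ 73.2 L/s

Swamee-Jain (Type II): Q = -0.965·√(gD⁵h_f/L)·ln[ε/(3.7D) + √(3.17ν²L/(gD³h_f))]
√(gD⁵h_f/L) = √(9.81·0.182⁵·1.50/21.5) = 0.01169
ε/(3.7D) = 0.00149; √(3.17ν²L/(gD³h_f)) = 3.24×10^-5
Q = -0.965·0.01169·ln(0.001517) = 0.07323 m³/s
Check: V = 2.81 m/s, Re = 4.38×10^5, f = 0.03156, h_f = 1.51 m ≈ 1.50 m ✓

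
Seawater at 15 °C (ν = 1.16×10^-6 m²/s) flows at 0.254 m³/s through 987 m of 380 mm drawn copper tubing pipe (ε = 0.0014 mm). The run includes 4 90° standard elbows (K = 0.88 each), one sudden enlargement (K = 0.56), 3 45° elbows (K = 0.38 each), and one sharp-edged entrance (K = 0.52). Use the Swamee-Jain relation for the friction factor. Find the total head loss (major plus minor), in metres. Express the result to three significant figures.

V = 4Q/(πD²) = 2.240 m/s; V²/2g = 0.2557 m
Re = 7.34×10^5, ε/D = 3.68×10^-6 → f = 0.01231 (Swamee-Jain)
Major: h_f = f(L/D)·V²/2g = 0.01231·2597·0.2557 = 8.176 m
Minor: ΣK = 5.74; h_m = ΣK·V²/2g = 1.467 m
Total H_L = 8.176 + 1.467 = 9.644 m

H_L ≈ 9.64 m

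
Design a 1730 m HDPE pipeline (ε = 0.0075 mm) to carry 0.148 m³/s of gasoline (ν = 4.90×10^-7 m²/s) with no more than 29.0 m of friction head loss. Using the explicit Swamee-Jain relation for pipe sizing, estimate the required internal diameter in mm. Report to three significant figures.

Swamee-Jain (Type III): D = 0.66·[ε^1.25·(LQ²/(gh_f))^4.75 + ν·Q^9.4·(L/(gh_f))^5.2]^0.04
LQ²/(gh_f) = 0.1332; L/(gh_f) = 6.081
Term 1 = ε^1.25·(…)^4.75 = 2.72×10^-11; Term 2 = ν·Q^9.4·(…)^5.2 = 9.28×10^-11
D = 0.66·(2.72×10^-11 + 9.28×10^-11)^0.04 = 0.2647 m = 265 mm
Check: V = 2.69 m/s, Re = 1.45×10^6, f = 0.01171, h_f = 28.2 m ≈ 29.0 m ✓

D ≈ 265 mm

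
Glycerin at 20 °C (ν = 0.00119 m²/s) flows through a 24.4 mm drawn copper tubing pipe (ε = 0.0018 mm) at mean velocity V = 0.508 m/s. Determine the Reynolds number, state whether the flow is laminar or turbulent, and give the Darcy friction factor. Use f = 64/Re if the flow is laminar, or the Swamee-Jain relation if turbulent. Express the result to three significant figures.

Re = VD/ν = 0.5080·0.0244/0.00119 = 10.4
Re < 2300 → laminar → f = 64/Re = 6.144

Re ≈ 10.4; laminar; f = 64/Re ≈ 6.14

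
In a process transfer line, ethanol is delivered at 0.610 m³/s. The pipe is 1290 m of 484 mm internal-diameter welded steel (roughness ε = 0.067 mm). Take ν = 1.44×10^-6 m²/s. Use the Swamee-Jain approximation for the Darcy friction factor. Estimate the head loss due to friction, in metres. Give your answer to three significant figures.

h_f ≈ 20.8 m

V = 4Q/(πD²) = 4·0.610/(π·0.484²) = 3.316 m/s
Re = VD/ν = 3.316·0.484/1.44×10^-6 = 1.11×10^6 → turbulent
ε/D = 0.067/484 = 1.38×10^-4
Swamee-Jain: f = 0.01394
h_f = f(L/D)V²/(2g) = 0.01394·(1290/0.484)·3.316²/(2·9.81) = 20.81 m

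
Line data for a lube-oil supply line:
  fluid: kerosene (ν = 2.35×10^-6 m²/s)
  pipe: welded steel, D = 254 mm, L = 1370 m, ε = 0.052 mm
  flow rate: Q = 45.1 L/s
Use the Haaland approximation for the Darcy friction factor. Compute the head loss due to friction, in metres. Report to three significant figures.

h_f ≈ 4.11 m

V = 4Q/(πD²) = 4·0.0451/(π·0.254²) = 0.8901 m/s
Re = VD/ν = 0.8901·0.254/2.35×10^-6 = 9.62×10^4 → turbulent
ε/D = 0.052/254 = 2.05×10^-4
Haaland: f = 0.01888
h_f = f(L/D)V²/(2g) = 0.01888·(1370/0.254)·0.8901²/(2·9.81) = 4.112 m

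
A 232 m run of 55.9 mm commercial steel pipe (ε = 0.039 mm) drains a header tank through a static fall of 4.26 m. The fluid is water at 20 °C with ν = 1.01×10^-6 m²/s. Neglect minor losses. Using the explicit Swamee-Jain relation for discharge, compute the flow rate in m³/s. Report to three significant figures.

Swamee-Jain (Type II): Q = -0.965·√(gD⁵h_f/L)·ln[ε/(3.7D) + √(3.17ν²L/(gD³h_f))]
√(gD⁵h_f/L) = √(9.81·0.0559⁵·4.26/232) = 3.136×10^-4
ε/(3.7D) = 1.89×10^-4; √(3.17ν²L/(gD³h_f)) = 3.21×10^-4
Q = -0.965·3.136×10^-4·ln(5.091×10^-4) = 0.002294 m³/s
Check: V = 0.935 m/s, Re = 5.17×10^4, f = 0.02315, h_f = 4.28 m ≈ 4.26 m ✓

Q ≈ 0.00229 m³/s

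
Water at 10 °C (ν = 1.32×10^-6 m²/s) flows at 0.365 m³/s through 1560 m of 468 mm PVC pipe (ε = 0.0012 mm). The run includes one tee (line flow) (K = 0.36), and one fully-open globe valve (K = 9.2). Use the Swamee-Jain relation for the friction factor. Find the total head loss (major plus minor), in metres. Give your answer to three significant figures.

V = 4Q/(πD²) = 2.122 m/s; V²/2g = 0.2295 m
Re = 7.52×10^5, ε/D = 2.56×10^-6 → f = 0.01224 (Swamee-Jain)
Major: h_f = f(L/D)·V²/2g = 0.01224·3333·0.2295 = 9.361 m
Minor: ΣK = 9.56; h_m = ΣK·V²/2g = 2.194 m
Total H_L = 9.361 + 2.194 = 11.55 m

H_L ≈ 11.6 m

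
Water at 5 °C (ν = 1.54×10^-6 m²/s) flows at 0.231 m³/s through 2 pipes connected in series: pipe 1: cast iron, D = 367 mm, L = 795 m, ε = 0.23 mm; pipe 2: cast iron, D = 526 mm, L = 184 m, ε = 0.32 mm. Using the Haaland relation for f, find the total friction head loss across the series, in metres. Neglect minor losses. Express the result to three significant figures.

Pipe 1: V = 2.184 m/s, Re = 5.20×10^5, ε/D = 6.27×10^-4, f = 0.01831, h_1 = f(L/D)V²/2g = 9.640 m
Pipe 2: V = 1.063 m/s, Re = 3.63×10^5, ε/D = 6.08×10^-4, f = 0.01849, h_2 = f(L/D)V²/2g = 0.3725 m
Series → Q common, losses add: H = Σh = 10.01 m

H ≈ 10.0 m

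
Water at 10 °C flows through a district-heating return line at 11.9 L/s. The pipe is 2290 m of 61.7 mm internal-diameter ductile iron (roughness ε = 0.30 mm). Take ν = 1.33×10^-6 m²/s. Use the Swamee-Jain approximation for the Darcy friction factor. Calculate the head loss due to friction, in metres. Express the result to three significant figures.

V = 4Q/(πD²) = 4·0.0119/(π·0.0617²) = 3.980 m/s
Re = VD/ν = 3.980·0.0617/1.33×10^-6 = 1.85×10^5 → turbulent
ε/D = 0.30/61.7 = 0.00486
Swamee-Jain: f = 0.03082
h_f = f(L/D)V²/(2g) = 0.03082·(2290/0.0617)·3.980²/(2·9.81) = 923.5 m

h_f ≈ 924 m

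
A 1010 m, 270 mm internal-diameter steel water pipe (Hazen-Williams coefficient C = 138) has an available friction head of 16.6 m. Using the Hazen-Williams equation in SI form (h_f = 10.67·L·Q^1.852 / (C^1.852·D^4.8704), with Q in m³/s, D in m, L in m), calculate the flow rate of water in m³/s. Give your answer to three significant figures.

Q ≈ 0.134 m³/s

Rearranging: Q = [h_f·C^1.852·D^4.8704 / (10.67·L)]^(1/1.852)
Q = [16.6·138^1.852·0.270^4.8704 / (10.67·1010)]^0.540 = 0.1336 m³/s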